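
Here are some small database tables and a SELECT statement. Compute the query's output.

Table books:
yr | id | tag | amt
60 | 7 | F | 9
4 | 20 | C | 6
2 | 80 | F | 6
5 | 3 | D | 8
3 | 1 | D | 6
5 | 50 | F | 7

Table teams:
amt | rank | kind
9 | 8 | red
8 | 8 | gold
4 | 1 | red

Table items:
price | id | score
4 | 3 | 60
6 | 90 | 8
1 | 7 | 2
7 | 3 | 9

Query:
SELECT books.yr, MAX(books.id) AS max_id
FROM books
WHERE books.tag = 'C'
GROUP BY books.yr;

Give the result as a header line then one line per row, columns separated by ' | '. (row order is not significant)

== RESULT ==
books.yr | max_id
4 | 20

Derivation:
After WHERE (1 rows):
books.yr | books.id | books.tag | books.amt
4 | 20 | C | 6
After GROUP BY (1 rows):
books.yr | max_id
4 | 20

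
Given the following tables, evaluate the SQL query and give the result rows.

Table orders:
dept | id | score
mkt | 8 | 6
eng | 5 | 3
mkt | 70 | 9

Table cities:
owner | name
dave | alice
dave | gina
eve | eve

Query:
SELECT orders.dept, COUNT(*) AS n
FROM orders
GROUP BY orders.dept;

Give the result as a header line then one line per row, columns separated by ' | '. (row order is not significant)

== RESULT ==
orders.dept | n
mkt | 2
eng | 1

Derivation:
After GROUP BY (2 rows):
orders.dept | n
mkt | 2
eng | 1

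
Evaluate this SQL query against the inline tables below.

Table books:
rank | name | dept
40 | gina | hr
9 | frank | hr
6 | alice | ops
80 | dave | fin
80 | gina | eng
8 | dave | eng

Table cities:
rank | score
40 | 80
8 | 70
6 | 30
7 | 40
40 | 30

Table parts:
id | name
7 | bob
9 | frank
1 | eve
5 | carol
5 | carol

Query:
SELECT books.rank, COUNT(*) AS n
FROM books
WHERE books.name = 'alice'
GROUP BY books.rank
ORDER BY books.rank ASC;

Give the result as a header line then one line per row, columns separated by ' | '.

== RESULT ==
books.rank | n
6 | 1

Derivation:
After WHERE (1 rows):
books.rank | books.name | books.dept
6 | alice | ops
After GROUP BY (1 rows):
books.rank | n
6 | 1
After ORDER BY (1 rows):
books.rank | n
6 | 1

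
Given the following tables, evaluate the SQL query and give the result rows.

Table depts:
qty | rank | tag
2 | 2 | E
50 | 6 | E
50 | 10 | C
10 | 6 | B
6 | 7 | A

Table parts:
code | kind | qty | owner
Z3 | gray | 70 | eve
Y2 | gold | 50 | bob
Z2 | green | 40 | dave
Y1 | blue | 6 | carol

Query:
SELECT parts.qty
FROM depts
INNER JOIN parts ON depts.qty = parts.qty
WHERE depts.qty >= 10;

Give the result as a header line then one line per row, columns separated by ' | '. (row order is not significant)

== RESULT ==
parts.qty
50
50

Derivation:
After JOIN parts (3 rows):
depts.qty | depts.rank | depts.tag | parts.code | parts.kind | parts.qty | parts.owner
50 | 6 | E | Y2 | gold | 50 | bob
50 | 10 | C | Y2 | gold | 50 | bob
6 | 7 | A | Y1 | blue | 6 | carol
After WHERE (2 rows):
depts.qty | depts.rank | depts.tag | parts.code | parts.kind | parts.qty | parts.owner
50 | 6 | E | Y2 | gold | 50 | bob
50 | 10 | C | Y2 | gold | 50 | bob
After SELECT (2 rows):
parts.qty
50
50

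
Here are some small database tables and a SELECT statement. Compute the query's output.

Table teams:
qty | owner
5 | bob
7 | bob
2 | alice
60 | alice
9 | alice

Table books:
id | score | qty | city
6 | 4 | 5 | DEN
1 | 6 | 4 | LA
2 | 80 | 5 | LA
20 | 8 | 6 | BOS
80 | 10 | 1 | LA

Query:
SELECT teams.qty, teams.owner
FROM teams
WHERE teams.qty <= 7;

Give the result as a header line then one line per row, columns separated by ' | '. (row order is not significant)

After WHERE (3 rows):
teams.qty | teams.owner
5 | bob
7 | bob
2 | alice
After SELECT (3 rows):
teams.qty | teams.owner
5 | bob
7 | bob
2 | alice

== RESULT ==
teams.qty | teams.owner
5 | bob
7 | bob
2 | alice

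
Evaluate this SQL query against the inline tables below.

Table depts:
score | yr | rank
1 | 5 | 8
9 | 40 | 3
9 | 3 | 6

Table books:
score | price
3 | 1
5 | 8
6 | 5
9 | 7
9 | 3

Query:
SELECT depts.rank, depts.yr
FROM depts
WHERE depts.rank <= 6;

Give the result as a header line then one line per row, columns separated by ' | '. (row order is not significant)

After WHERE (2 rows):
depts.score | depts.yr | depts.rank
9 | 40 | 3
9 | 3 | 6
After SELECT (2 rows):
depts.rank | depts.yr
3 | 40
6 | 3

== RESULT ==
depts.rank | depts.yr
3 | 40
6 | 3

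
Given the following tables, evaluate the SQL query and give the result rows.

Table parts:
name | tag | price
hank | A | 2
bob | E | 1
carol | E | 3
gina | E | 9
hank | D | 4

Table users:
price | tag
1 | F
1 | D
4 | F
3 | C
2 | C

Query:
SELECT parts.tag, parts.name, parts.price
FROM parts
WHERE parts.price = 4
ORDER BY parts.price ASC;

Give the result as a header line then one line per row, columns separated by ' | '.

After WHERE (1 rows):
parts.name | parts.tag | parts.price
hank | D | 4
After SELECT (1 rows):
parts.tag | parts.name | parts.price
D | hank | 4
After ORDER BY (1 rows):
parts.tag | parts.name | parts.price
D | hank | 4

== RESULT ==
parts.tag | parts.name | parts.price
D | hank | 4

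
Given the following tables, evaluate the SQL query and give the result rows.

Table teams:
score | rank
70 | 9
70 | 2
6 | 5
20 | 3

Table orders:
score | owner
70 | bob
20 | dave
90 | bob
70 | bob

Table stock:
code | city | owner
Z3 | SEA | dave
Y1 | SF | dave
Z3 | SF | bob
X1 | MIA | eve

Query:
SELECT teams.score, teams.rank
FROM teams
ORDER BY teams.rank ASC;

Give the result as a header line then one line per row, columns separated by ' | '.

After SELECT (4 rows):
teams.score | teams.rank
70 | 9
70 | 2
6 | 5
20 | 3
After ORDER BY (4 rows):
teams.score | teams.rank
70 | 2
20 | 3
6 | 5
70 | 9

== RESULT ==
teams.score | teams.rank
70 | 2
20 | 3
6 | 5
70 | 9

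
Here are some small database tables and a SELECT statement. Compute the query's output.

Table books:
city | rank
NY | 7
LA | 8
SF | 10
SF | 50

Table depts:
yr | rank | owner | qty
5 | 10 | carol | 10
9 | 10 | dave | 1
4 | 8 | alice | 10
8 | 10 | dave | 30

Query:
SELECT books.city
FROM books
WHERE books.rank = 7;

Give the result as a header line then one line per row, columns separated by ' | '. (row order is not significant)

== RESULT ==
books.city
NY

Derivation:
After WHERE (1 rows):
books.city | books.rank
NY | 7
After SELECT (1 rows):
books.city
NY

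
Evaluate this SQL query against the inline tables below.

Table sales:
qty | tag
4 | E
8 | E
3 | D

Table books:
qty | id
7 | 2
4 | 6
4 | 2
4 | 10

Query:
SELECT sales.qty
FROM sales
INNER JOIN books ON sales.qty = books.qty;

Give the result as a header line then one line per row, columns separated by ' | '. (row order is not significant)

== RESULT ==
sales.qty
4
4
4

Derivation:
After JOIN books (3 rows):
sales.qty | sales.tag | books.qty | books.id
4 | E | 4 | 6
4 | E | 4 | 2
4 | E | 4 | 10
After SELECT (3 rows):
sales.qty
4
4
4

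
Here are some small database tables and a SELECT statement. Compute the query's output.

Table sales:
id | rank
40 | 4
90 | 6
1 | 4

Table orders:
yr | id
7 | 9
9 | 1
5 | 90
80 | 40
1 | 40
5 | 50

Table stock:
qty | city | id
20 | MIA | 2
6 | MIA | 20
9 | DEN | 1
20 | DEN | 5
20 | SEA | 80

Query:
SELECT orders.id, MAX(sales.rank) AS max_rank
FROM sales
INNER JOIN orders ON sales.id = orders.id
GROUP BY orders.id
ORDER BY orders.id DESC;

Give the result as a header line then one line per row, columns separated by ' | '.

== RESULT ==
orders.id | max_rank
90 | 6
40 | 4
1 | 4

Derivation:
After JOIN orders (4 rows):
sales.id | sales.rank | orders.yr | orders.id
40 | 4 | 80 | 40
40 | 4 | 1 | 40
90 | 6 | 5 | 90
1 | 4 | 9 | 1
After GROUP BY (3 rows):
orders.id | max_rank
40 | 4
90 | 6
1 | 4
After ORDER BY (3 rows):
orders.id | max_rank
90 | 6
40 | 4
1 | 4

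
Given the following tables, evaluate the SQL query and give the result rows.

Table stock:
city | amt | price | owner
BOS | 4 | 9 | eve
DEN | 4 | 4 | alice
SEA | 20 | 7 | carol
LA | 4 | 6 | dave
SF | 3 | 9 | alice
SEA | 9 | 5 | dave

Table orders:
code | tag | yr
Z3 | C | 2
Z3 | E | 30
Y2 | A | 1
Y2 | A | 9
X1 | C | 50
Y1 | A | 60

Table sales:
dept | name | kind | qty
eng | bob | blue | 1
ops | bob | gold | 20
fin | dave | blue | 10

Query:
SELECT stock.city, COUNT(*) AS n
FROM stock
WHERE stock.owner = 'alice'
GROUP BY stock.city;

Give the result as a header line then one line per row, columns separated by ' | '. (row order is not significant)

After WHERE (2 rows):
stock.city | stock.amt | stock.price | stock.owner
DEN | 4 | 4 | alice
SF | 3 | 9 | alice
After GROUP BY (2 rows):
stock.city | n
DEN | 1
SF | 1

== RESULT ==
stock.city | n
DEN | 1
SF | 1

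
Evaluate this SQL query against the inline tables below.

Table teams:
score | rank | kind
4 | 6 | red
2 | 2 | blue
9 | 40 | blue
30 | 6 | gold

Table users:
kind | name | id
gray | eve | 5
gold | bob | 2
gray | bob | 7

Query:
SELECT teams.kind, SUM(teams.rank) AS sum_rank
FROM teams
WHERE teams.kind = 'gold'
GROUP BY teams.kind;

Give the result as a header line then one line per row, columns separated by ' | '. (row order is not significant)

After WHERE (1 rows):
teams.score | teams.rank | teams.kind
30 | 6 | gold
After GROUP BY (1 rows):
teams.kind | sum_rank
gold | 6

== RESULT ==
teams.kind | sum_rank
gold | 6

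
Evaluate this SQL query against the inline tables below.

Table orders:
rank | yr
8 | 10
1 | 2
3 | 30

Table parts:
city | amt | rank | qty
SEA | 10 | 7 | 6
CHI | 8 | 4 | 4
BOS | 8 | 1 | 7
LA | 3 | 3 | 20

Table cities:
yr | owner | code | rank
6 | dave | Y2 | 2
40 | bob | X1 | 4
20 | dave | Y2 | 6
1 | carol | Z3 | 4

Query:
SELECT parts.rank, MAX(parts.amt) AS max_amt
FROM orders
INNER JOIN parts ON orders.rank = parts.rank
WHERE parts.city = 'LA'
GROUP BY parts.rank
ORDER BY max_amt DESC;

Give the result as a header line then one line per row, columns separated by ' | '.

== RESULT ==
parts.rank | max_amt
3 | 3

Derivation:
After JOIN parts (2 rows):
orders.rank | orders.yr | parts.city | parts.amt | parts.rank | parts.qty
1 | 2 | BOS | 8 | 1 | 7
3 | 30 | LA | 3 | 3 | 20
After WHERE (1 rows):
orders.rank | orders.yr | parts.city | parts.amt | parts.rank | parts.qty
3 | 30 | LA | 3 | 3 | 20
After GROUP BY (1 rows):
parts.rank | max_amt
3 | 3
After ORDER BY (1 rows):
parts.rank | max_amt
3 | 3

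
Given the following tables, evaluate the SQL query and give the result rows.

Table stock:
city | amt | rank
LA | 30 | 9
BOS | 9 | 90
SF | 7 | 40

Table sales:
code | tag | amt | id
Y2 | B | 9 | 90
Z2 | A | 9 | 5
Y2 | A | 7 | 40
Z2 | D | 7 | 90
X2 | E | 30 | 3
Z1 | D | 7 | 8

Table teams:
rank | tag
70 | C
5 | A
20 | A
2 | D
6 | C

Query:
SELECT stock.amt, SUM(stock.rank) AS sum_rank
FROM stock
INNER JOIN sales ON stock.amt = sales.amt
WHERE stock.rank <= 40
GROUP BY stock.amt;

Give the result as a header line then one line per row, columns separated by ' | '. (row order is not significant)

== RESULT ==
stock.amt | sum_rank
30 | 9
7 | 120

Derivation:
After JOIN sales (6 rows):
stock.city | stock.amt | stock.rank | sales.code | sales.tag | sales.amt | sales.id
LA | 30 | 9 | X2 | E | 30 | 3
BOS | 9 | 90 | Y2 | B | 9 | 90
BOS | 9 | 90 | Z2 | A | 9 | 5
SF | 7 | 40 | Y2 | A | 7 | 40
SF | 7 | 40 | Z2 | D | 7 | 90
SF | 7 | 40 | Z1 | D | 7 | 8
After WHERE (4 rows):
stock.city | stock.amt | stock.rank | sales.code | sales.tag | sales.amt | sales.id
LA | 30 | 9 | X2 | E | 30 | 3
SF | 7 | 40 | Y2 | A | 7 | 40
SF | 7 | 40 | Z2 | D | 7 | 90
SF | 7 | 40 | Z1 | D | 7 | 8
After GROUP BY (2 rows):
stock.amt | sum_rank
30 | 9
7 | 120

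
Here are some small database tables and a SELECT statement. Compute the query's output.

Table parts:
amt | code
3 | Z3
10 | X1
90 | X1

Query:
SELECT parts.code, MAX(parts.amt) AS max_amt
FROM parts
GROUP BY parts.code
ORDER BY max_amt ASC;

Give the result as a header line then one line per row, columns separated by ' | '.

After GROUP BY (2 rows):
parts.code | max_amt
Z3 | 3
X1 | 90
After ORDER BY (2 rows):
parts.code | max_amt
Z3 | 3
X1 | 90

== RESULT ==
parts.code | max_amt
Z3 | 3
X1 | 90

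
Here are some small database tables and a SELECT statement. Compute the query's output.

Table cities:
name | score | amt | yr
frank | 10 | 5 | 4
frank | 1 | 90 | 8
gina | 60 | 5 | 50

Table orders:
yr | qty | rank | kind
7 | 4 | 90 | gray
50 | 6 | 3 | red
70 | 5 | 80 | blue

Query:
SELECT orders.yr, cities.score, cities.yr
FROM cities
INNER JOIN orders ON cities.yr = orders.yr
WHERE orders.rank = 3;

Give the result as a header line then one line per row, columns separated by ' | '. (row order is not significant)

After JOIN orders (1 rows):
cities.name | cities.score | cities.amt | cities.yr | orders.yr | orders.qty | orders.rank | orders.kind
gina | 60 | 5 | 50 | 50 | 6 | 3 | red
After WHERE (1 rows):
cities.name | cities.score | cities.amt | cities.yr | orders.yr | orders.qty | orders.rank | orders.kind
gina | 60 | 5 | 50 | 50 | 6 | 3 | red
After SELECT (1 rows):
orders.yr | cities.score | cities.yr
50 | 60 | 50

== RESULT ==
orders.yr | cities.score | cities.yr
50 | 60 | 50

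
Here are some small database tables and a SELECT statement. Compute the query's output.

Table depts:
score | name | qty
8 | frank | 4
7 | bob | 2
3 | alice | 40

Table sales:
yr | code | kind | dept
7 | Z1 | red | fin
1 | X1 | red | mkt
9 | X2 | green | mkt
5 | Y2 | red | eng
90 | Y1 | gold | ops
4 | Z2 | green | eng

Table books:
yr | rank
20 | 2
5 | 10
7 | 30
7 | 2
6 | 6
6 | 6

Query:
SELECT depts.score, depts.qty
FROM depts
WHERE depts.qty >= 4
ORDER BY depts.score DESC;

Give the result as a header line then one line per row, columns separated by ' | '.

== RESULT ==
depts.score | depts.qty
8 | 4
3 | 40

Derivation:
After WHERE (2 rows):
depts.score | depts.name | depts.qty
8 | frank | 4
3 | alice | 40
After SELECT (2 rows):
depts.score | depts.qty
8 | 4
3 | 40
After ORDER BY (2 rows):
depts.score | depts.qty
8 | 4
3 | 40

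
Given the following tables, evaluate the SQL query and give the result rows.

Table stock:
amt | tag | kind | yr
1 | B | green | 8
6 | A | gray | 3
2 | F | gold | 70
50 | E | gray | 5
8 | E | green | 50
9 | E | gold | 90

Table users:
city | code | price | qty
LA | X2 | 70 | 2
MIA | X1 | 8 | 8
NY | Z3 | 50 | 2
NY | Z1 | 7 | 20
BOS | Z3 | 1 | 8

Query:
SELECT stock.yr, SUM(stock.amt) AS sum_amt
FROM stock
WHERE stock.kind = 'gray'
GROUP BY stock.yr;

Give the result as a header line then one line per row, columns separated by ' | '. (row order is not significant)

After WHERE (2 rows):
stock.amt | stock.tag | stock.kind | stock.yr
6 | A | gray | 3
50 | E | gray | 5
After GROUP BY (2 rows):
stock.yr | sum_amt
3 | 6
5 | 50

== RESULT ==
stock.yr | sum_amt
3 | 6
5 | 50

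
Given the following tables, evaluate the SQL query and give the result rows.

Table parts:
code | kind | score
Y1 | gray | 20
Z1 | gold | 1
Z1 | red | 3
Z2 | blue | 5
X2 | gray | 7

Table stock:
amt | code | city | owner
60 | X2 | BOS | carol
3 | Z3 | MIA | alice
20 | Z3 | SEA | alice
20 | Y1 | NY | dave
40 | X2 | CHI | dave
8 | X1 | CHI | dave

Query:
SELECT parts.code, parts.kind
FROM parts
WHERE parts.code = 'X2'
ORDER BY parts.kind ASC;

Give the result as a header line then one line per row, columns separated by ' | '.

== RESULT ==
parts.code | parts.kind
X2 | gray

Derivation:
After WHERE (1 rows):
parts.code | parts.kind | parts.score
X2 | gray | 7
After SELECT (1 rows):
parts.code | parts.kind
X2 | gray
After ORDER BY (1 rows):
parts.code | parts.kind
X2 | gray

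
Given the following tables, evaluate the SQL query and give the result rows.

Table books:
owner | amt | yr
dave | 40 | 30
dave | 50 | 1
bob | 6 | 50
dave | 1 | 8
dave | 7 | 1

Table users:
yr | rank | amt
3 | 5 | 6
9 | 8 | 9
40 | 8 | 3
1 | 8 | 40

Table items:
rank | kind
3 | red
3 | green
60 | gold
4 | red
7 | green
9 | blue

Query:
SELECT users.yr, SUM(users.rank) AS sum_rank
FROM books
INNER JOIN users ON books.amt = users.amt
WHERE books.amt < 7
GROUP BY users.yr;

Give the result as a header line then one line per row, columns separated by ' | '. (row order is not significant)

== RESULT ==
users.yr | sum_rank
3 | 5

Derivation:
After JOIN users (2 rows):
books.owner | books.amt | books.yr | users.yr | users.rank | users.amt
dave | 40 | 30 | 1 | 8 | 40
bob | 6 | 50 | 3 | 5 | 6
After WHERE (1 rows):
books.owner | books.amt | books.yr | users.yr | users.rank | users.amt
bob | 6 | 50 | 3 | 5 | 6
After GROUP BY (1 rows):
users.yr | sum_rank
3 | 5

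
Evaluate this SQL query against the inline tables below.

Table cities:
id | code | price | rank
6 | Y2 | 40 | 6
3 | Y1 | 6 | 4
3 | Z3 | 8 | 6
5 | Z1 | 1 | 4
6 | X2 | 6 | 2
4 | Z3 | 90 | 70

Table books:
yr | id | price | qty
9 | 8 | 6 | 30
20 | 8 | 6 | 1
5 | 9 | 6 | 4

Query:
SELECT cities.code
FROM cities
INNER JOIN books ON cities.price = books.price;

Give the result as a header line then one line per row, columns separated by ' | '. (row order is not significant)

== RESULT ==
cities.code
Y1
Y1
Y1
X2
X2
X2

Derivation:
After JOIN books (6 rows):
cities.id | cities.code | cities.price | cities.rank | books.yr | books.id | books.price | books.qty
3 | Y1 | 6 | 4 | 9 | 8 | 6 | 30
3 | Y1 | 6 | 4 | 20 | 8 | 6 | 1
3 | Y1 | 6 | 4 | 5 | 9 | 6 | 4
6 | X2 | 6 | 2 | 9 | 8 | 6 | 30
6 | X2 | 6 | 2 | 20 | 8 | 6 | 1
6 | X2 | 6 | 2 | 5 | 9 | 6 | 4
After SELECT (6 rows):
cities.code
Y1
Y1
Y1
X2
X2
X2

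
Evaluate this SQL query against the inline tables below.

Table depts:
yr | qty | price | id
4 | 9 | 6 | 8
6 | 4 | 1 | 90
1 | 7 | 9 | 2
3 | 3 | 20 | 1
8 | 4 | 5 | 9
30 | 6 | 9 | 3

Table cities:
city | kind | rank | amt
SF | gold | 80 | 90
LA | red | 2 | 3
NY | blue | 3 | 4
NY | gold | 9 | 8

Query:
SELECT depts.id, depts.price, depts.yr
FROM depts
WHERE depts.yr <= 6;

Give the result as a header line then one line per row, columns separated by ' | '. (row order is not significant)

After WHERE (4 rows):
depts.yr | depts.qty | depts.price | depts.id
4 | 9 | 6 | 8
6 | 4 | 1 | 90
1 | 7 | 9 | 2
3 | 3 | 20 | 1
After SELECT (4 rows):
depts.id | depts.price | depts.yr
8 | 6 | 4
90 | 1 | 6
2 | 9 | 1
1 | 20 | 3

== RESULT ==
depts.id | depts.price | depts.yr
8 | 6 | 4
90 | 1 | 6
2 | 9 | 1
1 | 20 | 3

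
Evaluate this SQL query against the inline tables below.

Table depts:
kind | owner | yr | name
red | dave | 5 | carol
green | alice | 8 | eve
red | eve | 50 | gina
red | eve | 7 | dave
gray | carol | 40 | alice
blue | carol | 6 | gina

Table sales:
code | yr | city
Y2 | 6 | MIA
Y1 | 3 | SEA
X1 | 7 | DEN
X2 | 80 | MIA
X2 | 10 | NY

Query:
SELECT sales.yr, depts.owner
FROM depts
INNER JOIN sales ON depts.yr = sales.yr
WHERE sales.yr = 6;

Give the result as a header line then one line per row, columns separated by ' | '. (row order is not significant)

== RESULT ==
sales.yr | depts.owner
6 | carol

Derivation:
After JOIN sales (2 rows):
depts.kind | depts.owner | depts.yr | depts.name | sales.code | sales.yr | sales.city
red | eve | 7 | dave | X1 | 7 | DEN
blue | carol | 6 | gina | Y2 | 6 | MIA
After WHERE (1 rows):
depts.kind | depts.owner | depts.yr | depts.name | sales.code | sales.yr | sales.city
blue | carol | 6 | gina | Y2 | 6 | MIA
After SELECT (1 rows):
sales.yr | depts.owner
6 | carol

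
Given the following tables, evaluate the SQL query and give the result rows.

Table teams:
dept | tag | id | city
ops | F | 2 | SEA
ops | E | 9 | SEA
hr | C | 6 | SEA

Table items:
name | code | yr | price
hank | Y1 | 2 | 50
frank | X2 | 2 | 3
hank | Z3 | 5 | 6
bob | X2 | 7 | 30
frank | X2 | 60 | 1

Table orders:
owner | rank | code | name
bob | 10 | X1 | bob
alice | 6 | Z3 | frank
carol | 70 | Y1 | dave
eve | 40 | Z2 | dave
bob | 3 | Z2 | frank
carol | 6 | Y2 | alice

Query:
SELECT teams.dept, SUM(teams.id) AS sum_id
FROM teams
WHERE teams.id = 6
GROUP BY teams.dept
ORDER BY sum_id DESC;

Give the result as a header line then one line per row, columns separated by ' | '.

After WHERE (1 rows):
teams.dept | teams.tag | teams.id | teams.city
hr | C | 6 | SEA
After GROUP BY (1 rows):
teams.dept | sum_id
hr | 6
After ORDER BY (1 rows):
teams.dept | sum_id
hr | 6

== RESULT ==
teams.dept | sum_id
hr | 6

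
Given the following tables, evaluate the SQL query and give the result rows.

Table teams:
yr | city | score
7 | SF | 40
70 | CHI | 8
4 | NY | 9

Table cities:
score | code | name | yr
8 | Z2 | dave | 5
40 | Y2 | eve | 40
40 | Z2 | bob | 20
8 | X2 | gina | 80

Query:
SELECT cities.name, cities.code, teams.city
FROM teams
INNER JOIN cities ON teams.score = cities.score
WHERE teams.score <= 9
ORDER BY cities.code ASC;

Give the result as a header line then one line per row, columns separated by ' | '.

After JOIN cities (4 rows):
teams.yr | teams.city | teams.score | cities.score | cities.code | cities.name | cities.yr
7 | SF | 40 | 40 | Y2 | eve | 40
7 | SF | 40 | 40 | Z2 | bob | 20
70 | CHI | 8 | 8 | Z2 | dave | 5
70 | CHI | 8 | 8 | X2 | gina | 80
After WHERE (2 rows):
teams.yr | teams.city | teams.score | cities.score | cities.code | cities.name | cities.yr
70 | CHI | 8 | 8 | Z2 | dave | 5
70 | CHI | 8 | 8 | X2 | gina | 80
After SELECT (2 rows):
cities.name | cities.code | teams.city
dave | Z2 | CHI
gina | X2 | CHI
After ORDER BY (2 rows):
cities.name | cities.code | teams.city
gina | X2 | CHI
dave | Z2 | CHI

== RESULT ==
cities.name | cities.code | teams.city
gina | X2 | CHI
dave | Z2 | CHI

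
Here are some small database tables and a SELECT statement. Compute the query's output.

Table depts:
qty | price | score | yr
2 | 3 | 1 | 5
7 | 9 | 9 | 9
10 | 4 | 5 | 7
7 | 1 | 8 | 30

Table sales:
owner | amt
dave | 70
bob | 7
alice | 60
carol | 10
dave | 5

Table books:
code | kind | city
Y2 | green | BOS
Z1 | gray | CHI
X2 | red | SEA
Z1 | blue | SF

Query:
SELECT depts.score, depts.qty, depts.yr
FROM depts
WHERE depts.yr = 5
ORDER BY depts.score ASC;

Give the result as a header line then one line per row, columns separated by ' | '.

== RESULT ==
depts.score | depts.qty | depts.yr
1 | 2 | 5

Derivation:
After WHERE (1 rows):
depts.qty | depts.price | depts.score | depts.yr
2 | 3 | 1 | 5
After SELECT (1 rows):
depts.score | depts.qty | depts.yr
1 | 2 | 5
After ORDER BY (1 rows):
depts.score | depts.qty | depts.yr
1 | 2 | 5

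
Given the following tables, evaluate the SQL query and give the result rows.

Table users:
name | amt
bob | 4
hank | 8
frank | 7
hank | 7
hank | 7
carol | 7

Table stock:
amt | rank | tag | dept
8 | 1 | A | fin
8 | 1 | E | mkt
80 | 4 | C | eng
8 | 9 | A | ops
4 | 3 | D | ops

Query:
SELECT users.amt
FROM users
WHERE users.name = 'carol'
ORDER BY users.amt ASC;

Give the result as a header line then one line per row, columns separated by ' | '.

== RESULT ==
users.amt
7

Derivation:
After WHERE (1 rows):
users.name | users.amt
carol | 7
After SELECT (1 rows):
users.amt
7
After ORDER BY (1 rows):
users.amt
7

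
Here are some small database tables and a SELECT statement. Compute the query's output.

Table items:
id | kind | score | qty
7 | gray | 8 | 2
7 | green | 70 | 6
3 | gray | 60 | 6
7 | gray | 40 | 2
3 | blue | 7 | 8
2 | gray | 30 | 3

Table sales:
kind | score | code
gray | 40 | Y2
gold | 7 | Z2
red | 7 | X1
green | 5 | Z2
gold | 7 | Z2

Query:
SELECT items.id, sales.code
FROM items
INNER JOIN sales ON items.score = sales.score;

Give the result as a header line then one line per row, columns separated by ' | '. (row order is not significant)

After JOIN sales (4 rows):
items.id | items.kind | items.score | items.qty | sales.kind | sales.score | sales.code
7 | gray | 40 | 2 | gray | 40 | Y2
3 | blue | 7 | 8 | gold | 7 | Z2
3 | blue | 7 | 8 | red | 7 | X1
3 | blue | 7 | 8 | gold | 7 | Z2
After SELECT (4 rows):
items.id | sales.code
7 | Y2
3 | Z2
3 | X1
3 | Z2

== RESULT ==
items.id | sales.code
7 | Y2
3 | Z2
3 | X1
3 | Z2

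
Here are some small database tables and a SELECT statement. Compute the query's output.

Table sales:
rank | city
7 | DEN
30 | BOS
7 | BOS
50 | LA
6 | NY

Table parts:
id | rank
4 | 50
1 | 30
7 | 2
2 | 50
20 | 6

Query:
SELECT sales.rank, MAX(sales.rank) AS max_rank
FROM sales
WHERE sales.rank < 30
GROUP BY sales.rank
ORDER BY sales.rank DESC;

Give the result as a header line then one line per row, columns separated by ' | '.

After WHERE (3 rows):
sales.rank | sales.city
7 | DEN
7 | BOS
6 | NY
After GROUP BY (2 rows):
sales.rank | max_rank
7 | 7
6 | 6
After ORDER BY (2 rows):
sales.rank | max_rank
7 | 7
6 | 6

== RESULT ==
sales.rank | max_rank
7 | 7
6 | 6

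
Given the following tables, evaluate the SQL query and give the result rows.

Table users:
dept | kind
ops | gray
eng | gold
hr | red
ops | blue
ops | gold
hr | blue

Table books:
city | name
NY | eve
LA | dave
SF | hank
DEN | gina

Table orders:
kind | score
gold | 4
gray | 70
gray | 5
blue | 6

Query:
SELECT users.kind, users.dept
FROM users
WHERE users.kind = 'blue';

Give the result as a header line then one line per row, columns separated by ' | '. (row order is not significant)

After WHERE (2 rows):
users.dept | users.kind
ops | blue
hr | blue
After SELECT (2 rows):
users.kind | users.dept
blue | ops
blue | hr

== RESULT ==
users.kind | users.dept
blue | ops
blue | hr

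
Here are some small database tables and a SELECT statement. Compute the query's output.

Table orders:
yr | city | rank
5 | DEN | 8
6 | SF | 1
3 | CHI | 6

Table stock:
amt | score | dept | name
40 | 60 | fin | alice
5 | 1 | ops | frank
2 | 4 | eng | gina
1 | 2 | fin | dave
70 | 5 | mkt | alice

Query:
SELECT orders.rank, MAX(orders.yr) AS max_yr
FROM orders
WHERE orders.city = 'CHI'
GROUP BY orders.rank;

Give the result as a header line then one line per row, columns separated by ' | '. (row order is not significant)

== RESULT ==
orders.rank | max_yr
6 | 3

Derivation:
After WHERE (1 rows):
orders.yr | orders.city | orders.rank
3 | CHI | 6
After GROUP BY (1 rows):
orders.rank | max_yr
6 | 3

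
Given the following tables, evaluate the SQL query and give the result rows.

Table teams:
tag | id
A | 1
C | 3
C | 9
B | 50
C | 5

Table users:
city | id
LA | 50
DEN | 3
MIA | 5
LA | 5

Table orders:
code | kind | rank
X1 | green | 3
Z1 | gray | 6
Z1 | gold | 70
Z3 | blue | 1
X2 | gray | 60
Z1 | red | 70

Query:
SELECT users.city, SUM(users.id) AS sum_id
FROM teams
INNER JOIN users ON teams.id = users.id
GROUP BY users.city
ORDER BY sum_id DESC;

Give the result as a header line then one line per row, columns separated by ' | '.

== RESULT ==
users.city | sum_id
LA | 55
MIA | 5
DEN | 3

Derivation:
After JOIN users (4 rows):
teams.tag | teams.id | users.city | users.id
C | 3 | DEN | 3
B | 50 | LA | 50
C | 5 | MIA | 5
C | 5 | LA | 5
After GROUP BY (3 rows):
users.city | sum_id
DEN | 3
LA | 55
MIA | 5
After ORDER BY (3 rows):
users.city | sum_id
LA | 55
MIA | 5
DEN | 3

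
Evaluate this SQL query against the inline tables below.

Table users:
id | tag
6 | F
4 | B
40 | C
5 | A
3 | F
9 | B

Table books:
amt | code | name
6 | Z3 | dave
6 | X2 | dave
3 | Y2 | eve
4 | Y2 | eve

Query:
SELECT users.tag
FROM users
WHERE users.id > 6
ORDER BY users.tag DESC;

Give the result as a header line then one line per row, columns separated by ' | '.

== RESULT ==
users.tag
C
B

Derivation:
After WHERE (2 rows):
users.id | users.tag
40 | C
9 | B
After SELECT (2 rows):
users.tag
C
B
After ORDER BY (2 rows):
users.tag
C
B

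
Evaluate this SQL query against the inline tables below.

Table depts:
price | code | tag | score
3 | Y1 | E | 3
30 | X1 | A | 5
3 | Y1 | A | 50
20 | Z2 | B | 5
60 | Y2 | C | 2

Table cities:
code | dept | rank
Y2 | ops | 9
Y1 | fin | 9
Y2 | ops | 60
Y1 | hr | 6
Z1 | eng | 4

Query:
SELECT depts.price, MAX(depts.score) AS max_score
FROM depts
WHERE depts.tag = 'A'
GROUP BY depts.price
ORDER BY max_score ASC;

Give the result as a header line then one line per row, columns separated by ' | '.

After WHERE (2 rows):
depts.price | depts.code | depts.tag | depts.score
30 | X1 | A | 5
3 | Y1 | A | 50
After GROUP BY (2 rows):
depts.price | max_score
30 | 5
3 | 50
After ORDER BY (2 rows):
depts.price | max_score
30 | 5
3 | 50

== RESULT ==
depts.price | max_score
30 | 5
3 | 50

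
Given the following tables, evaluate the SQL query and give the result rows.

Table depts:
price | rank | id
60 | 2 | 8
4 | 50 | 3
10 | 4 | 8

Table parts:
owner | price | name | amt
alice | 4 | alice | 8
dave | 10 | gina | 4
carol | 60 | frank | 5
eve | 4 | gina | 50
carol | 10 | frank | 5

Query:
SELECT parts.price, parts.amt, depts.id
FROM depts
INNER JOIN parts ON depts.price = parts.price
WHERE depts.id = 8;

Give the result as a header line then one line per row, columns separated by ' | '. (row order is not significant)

== RESULT ==
parts.price | parts.amt | depts.id
60 | 5 | 8
10 | 4 | 8
10 | 5 | 8

Derivation:
After JOIN parts (5 rows):
depts.price | depts.rank | depts.id | parts.owner | parts.price | parts.name | parts.amt
60 | 2 | 8 | carol | 60 | frank | 5
4 | 50 | 3 | alice | 4 | alice | 8
4 | 50 | 3 | eve | 4 | gina | 50
10 | 4 | 8 | dave | 10 | gina | 4
10 | 4 | 8 | carol | 10 | frank | 5
After WHERE (3 rows):
depts.price | depts.rank | depts.id | parts.owner | parts.price | parts.name | parts.amt
60 | 2 | 8 | carol | 60 | frank | 5
10 | 4 | 8 | dave | 10 | gina | 4
10 | 4 | 8 | carol | 10 | frank | 5
After SELECT (3 rows):
parts.price | parts.amt | depts.id
60 | 5 | 8
10 | 4 | 8
10 | 5 | 8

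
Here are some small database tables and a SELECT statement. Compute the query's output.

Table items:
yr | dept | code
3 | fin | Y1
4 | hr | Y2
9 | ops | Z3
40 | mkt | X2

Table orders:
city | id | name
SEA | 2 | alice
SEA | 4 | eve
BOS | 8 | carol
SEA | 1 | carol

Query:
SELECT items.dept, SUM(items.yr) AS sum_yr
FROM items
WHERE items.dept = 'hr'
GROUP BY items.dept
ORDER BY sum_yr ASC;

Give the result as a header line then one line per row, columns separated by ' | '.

After WHERE (1 rows):
items.yr | items.dept | items.code
4 | hr | Y2
After GROUP BY (1 rows):
items.dept | sum_yr
hr | 4
After ORDER BY (1 rows):
items.dept | sum_yr
hr | 4

== RESULT ==
items.dept | sum_yr
hr | 4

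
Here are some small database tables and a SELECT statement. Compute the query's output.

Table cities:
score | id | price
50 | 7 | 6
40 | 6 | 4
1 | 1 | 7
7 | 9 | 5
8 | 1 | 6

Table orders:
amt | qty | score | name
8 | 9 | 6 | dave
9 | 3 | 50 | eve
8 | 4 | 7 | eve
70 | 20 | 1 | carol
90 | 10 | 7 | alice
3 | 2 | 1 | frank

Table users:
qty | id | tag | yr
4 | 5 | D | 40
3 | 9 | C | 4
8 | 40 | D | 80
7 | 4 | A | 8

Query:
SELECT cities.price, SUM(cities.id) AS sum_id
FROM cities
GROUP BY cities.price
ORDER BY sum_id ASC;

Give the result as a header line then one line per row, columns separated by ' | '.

After GROUP BY (4 rows):
cities.price | sum_id
6 | 8
4 | 6
7 | 1
5 | 9
After ORDER BY (4 rows):
cities.price | sum_id
7 | 1
4 | 6
6 | 8
5 | 9

== RESULT ==
cities.price | sum_id
7 | 1
4 | 6
6 | 8
5 | 9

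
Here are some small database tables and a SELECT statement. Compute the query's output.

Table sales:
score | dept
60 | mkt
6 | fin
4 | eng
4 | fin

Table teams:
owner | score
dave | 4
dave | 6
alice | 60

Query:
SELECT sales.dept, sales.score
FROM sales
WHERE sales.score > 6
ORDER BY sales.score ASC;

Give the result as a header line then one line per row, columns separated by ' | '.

== RESULT ==
sales.dept | sales.score
mkt | 60

Derivation:
After WHERE (1 rows):
sales.score | sales.dept
60 | mkt
After SELECT (1 rows):
sales.dept | sales.score
mkt | 60
After ORDER BY (1 rows):
sales.dept | sales.score
mkt | 60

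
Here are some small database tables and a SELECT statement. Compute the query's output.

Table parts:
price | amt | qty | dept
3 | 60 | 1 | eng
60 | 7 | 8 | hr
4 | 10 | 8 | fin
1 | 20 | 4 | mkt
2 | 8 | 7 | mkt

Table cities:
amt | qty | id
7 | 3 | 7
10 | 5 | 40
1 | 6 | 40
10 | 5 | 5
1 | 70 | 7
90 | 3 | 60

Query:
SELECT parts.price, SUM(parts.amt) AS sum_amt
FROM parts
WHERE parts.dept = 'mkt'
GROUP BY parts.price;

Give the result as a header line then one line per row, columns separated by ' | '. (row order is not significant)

After WHERE (2 rows):
parts.price | parts.amt | parts.qty | parts.dept
1 | 20 | 4 | mkt
2 | 8 | 7 | mkt
After GROUP BY (2 rows):
parts.price | sum_amt
1 | 20
2 | 8

== RESULT ==
parts.price | sum_amt
1 | 20
2 | 8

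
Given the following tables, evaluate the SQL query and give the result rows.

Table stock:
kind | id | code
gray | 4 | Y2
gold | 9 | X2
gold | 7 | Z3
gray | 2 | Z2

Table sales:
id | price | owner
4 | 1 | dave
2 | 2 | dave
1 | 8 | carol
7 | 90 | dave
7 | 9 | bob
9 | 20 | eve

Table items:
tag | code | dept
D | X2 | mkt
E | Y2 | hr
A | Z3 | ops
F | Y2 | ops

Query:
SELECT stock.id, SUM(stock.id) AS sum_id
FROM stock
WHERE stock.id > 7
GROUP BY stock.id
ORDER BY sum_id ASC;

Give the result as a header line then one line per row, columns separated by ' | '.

== RESULT ==
stock.id | sum_id
9 | 9

Derivation:
After WHERE (1 rows):
stock.kind | stock.id | stock.code
gold | 9 | X2
After GROUP BY (1 rows):
stock.id | sum_id
9 | 9
After ORDER BY (1 rows):
stock.id | sum_id
9 | 9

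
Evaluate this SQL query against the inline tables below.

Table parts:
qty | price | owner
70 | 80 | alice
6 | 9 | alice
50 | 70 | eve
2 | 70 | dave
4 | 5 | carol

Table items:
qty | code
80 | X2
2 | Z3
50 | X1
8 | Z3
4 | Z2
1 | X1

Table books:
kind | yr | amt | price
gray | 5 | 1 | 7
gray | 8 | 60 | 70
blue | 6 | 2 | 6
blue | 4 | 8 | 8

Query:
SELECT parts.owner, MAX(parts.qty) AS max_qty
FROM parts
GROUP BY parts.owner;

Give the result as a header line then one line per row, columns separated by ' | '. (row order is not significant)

After GROUP BY (4 rows):
parts.owner | max_qty
alice | 70
eve | 50
dave | 2
carol | 4

== RESULT ==
parts.owner | max_qty
alice | 70
eve | 50
dave | 2
carol | 4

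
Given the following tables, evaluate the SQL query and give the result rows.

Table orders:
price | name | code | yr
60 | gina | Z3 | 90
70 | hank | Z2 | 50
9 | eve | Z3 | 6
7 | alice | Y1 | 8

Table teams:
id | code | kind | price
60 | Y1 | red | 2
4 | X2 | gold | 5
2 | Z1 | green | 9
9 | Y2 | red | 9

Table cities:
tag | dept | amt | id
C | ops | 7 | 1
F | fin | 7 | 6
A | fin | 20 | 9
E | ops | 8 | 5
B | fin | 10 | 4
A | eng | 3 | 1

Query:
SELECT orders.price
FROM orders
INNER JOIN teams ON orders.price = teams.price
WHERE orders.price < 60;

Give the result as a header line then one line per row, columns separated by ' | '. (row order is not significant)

== RESULT ==
orders.price
9
9

Derivation:
After JOIN teams (2 rows):
orders.price | orders.name | orders.code | orders.yr | teams.id | teams.code | teams.kind | teams.price
9 | eve | Z3 | 6 | 2 | Z1 | green | 9
9 | eve | Z3 | 6 | 9 | Y2 | red | 9
After WHERE (2 rows):
orders.price | orders.name | orders.code | orders.yr | teams.id | teams.code | teams.kind | teams.price
9 | eve | Z3 | 6 | 2 | Z1 | green | 9
9 | eve | Z3 | 6 | 9 | Y2 | red | 9
After SELECT (2 rows):
orders.price
9
9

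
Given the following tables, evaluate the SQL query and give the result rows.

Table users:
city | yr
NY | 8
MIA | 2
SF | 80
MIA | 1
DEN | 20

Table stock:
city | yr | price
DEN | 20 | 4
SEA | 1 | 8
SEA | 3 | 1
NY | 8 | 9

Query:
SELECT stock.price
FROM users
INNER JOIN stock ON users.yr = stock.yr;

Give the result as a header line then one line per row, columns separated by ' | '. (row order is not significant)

== RESULT ==
stock.price
9
8
4

Derivation:
After JOIN stock (3 rows):
users.city | users.yr | stock.city | stock.yr | stock.price
NY | 8 | NY | 8 | 9
MIA | 1 | SEA | 1 | 8
DEN | 20 | DEN | 20 | 4
After SELECT (3 rows):
stock.price
9
8
4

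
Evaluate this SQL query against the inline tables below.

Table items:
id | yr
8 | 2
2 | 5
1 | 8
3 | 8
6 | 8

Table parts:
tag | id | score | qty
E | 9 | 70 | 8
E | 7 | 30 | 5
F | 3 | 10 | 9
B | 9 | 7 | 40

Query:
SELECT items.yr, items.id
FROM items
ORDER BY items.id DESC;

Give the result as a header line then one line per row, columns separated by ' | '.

== RESULT ==
items.yr | items.id
2 | 8
8 | 6
8 | 3
5 | 2
8 | 1

Derivation:
After SELECT (5 rows):
items.yr | items.id
2 | 8
5 | 2
8 | 1
8 | 3
8 | 6
After ORDER BY (5 rows):
items.yr | items.id
2 | 8
8 | 6
8 | 3
5 | 2
8 | 1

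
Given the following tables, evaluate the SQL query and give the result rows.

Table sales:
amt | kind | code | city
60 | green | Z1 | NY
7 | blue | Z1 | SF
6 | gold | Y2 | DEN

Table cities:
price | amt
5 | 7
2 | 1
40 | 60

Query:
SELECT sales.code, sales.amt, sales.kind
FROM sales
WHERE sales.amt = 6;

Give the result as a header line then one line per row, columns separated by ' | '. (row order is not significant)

After WHERE (1 rows):
sales.amt | sales.kind | sales.code | sales.city
6 | gold | Y2 | DEN
After SELECT (1 rows):
sales.code | sales.amt | sales.kind
Y2 | 6 | gold

== RESULT ==
sales.code | sales.amt | sales.kind
Y2 | 6 | gold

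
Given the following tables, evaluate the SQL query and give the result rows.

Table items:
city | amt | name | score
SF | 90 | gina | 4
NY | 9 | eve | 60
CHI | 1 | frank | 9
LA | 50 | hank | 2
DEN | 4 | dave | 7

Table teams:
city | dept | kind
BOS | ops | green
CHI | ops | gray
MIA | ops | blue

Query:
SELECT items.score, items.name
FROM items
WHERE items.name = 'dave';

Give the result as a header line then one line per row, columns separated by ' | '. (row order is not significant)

After WHERE (1 rows):
items.city | items.amt | items.name | items.score
DEN | 4 | dave | 7
After SELECT (1 rows):
items.score | items.name
7 | dave

== RESULT ==
items.score | items.name
7 | dave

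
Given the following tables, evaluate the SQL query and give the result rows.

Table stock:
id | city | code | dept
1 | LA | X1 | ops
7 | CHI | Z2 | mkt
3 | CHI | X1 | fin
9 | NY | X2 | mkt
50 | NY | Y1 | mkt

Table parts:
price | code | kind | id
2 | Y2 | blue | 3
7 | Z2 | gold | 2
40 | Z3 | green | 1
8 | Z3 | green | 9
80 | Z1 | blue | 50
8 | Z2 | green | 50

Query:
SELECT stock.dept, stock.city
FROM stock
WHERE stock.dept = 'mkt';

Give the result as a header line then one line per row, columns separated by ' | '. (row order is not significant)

== RESULT ==
stock.dept | stock.city
mkt | CHI
mkt | NY
mkt | NY

Derivation:
After WHERE (3 rows):
stock.id | stock.city | stock.code | stock.dept
7 | CHI | Z2 | mkt
9 | NY | X2 | mkt
50 | NY | Y1 | mkt
After SELECT (3 rows):
stock.dept | stock.city
mkt | CHI
mkt | NY
mkt | NY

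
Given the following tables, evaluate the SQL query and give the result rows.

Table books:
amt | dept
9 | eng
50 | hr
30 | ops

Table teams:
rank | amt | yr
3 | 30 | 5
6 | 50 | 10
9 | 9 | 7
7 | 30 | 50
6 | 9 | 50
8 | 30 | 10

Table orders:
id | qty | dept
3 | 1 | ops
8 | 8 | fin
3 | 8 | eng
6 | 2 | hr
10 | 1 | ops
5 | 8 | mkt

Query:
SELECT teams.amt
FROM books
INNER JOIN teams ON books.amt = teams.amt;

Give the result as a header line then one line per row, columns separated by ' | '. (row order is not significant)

== RESULT ==
teams.amt
9
9
50
30
30
30

Derivation:
After JOIN teams (6 rows):
books.amt | books.dept | teams.rank | teams.amt | teams.yr
9 | eng | 9 | 9 | 7
9 | eng | 6 | 9 | 50
50 | hr | 6 | 50 | 10
30 | ops | 3 | 30 | 5
30 | ops | 7 | 30 | 50
30 | ops | 8 | 30 | 10
After SELECT (6 rows):
teams.amt
9
9
50
30
30
30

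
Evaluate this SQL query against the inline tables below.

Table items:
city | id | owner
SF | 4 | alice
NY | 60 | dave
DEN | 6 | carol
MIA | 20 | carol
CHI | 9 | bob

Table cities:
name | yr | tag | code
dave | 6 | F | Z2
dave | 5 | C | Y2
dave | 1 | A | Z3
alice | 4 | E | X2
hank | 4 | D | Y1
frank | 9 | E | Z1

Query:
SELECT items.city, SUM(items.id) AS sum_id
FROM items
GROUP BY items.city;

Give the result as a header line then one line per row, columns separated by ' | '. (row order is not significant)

== RESULT ==
items.city | sum_id
SF | 4
NY | 60
DEN | 6
MIA | 20
CHI | 9

Derivation:
After GROUP BY (5 rows):
items.city | sum_id
SF | 4
NY | 60
DEN | 6
MIA | 20
CHI | 9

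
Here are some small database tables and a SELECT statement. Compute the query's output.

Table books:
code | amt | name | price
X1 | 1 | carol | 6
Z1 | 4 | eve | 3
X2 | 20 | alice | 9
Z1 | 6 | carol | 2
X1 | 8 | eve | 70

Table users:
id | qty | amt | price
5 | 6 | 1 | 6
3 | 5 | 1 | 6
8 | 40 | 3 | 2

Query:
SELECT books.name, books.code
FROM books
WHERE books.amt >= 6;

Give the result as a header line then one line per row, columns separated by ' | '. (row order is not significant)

After WHERE (3 rows):
books.code | books.amt | books.name | books.price
X2 | 20 | alice | 9
Z1 | 6 | carol | 2
X1 | 8 | eve | 70
After SELECT (3 rows):
books.name | books.code
alice | X2
carol | Z1
eve | X1

== RESULT ==
books.name | books.code
alice | X2
carol | Z1
eve | X1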